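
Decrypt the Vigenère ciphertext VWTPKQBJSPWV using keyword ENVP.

RJYAGDGUOCBG

Repeat the key across the ciphertext: ENVPENVPENVP
V(21)−E(4): 17 → R
W(22)−N(13): 9 → J
T(19)−V(21): -2≡24 → Y
P(15)−P(15): 0 → A
K(10)−E(4): 6 → G
Q(16)−N(13): 3 → D
B(1)−V(21): -20≡6 → G
J(9)−P(15): -6≡20 → U
S(18)−E(4): 14 → O
P(15)−N(13): 2 → C
W(22)−V(21): 1 → B
V(21)−P(15): 6 → G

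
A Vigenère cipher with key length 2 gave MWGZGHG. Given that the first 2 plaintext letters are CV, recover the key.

KB

Subtract each crib letter from the matching ciphertext letter (mod 26):
M(12)−C(2)=10 → K
W(22)−V(21)=1 → B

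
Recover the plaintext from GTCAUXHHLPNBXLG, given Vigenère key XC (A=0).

Repeat the key across the ciphertext: XCXCXCXCXCXCXCX
G(6)−X(23): -17≡9 → J
T(19)−C(2): 17 → R
C(2)−X(23): -21≡5 → F
A(0)−C(2): -2≡24 → Y
U(20)−X(23): -3≡23 → X
X(23)−C(2): 21 → V
H(7)−X(23): -16≡10 → K
H(7)−C(2): 5 → F
L(11)−X(23): -12≡14 → O
P(15)−C(2): 13 → N
N(13)−X(23): -10≡16 → Q
B(1)−C(2): -1≡25 → Z
X(23)−X(23): 0 → A
L(11)−C(2): 9 → J
G(6)−X(23): -17≡9 → J

JRFYXVKFONQZAJJ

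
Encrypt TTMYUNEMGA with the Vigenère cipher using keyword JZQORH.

CSCMLUNLWO

Repeat the key across the message: JZQORHJZQO
T(19)+J(9): 28≡2 → C
T(19)+Z(25): 44≡18 → S
M(12)+Q(16): 28≡2 → C
Y(24)+O(14): 38≡12 → M
U(20)+R(17): 37≡11 → L
N(13)+H(7): 20 → U
E(4)+J(9): 13 → N
M(12)+Z(25): 37≡11 → L
G(6)+Q(16): 22 → W
A(0)+O(14): 14 → O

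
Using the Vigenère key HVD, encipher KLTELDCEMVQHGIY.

RGWLGGJZPCLKNDB

Repeat the key across the message: HVDHVDHVDHVDHVD
K(10)+H(7): 17 → R
L(11)+V(21): 32≡6 → G
T(19)+D(3): 22 → W
E(4)+H(7): 11 → L
L(11)+V(21): 32≡6 → G
D(3)+D(3): 6 → G
C(2)+H(7): 9 → J
E(4)+V(21): 25 → Z
M(12)+D(3): 15 → P
V(21)+H(7): 28≡2 → C
Q(16)+V(21): 37≡11 → L
H(7)+D(3): 10 → K
G(6)+H(7): 13 → N
I(8)+V(21): 29≡3 → D
Y(24)+D(3): 27≡1 → B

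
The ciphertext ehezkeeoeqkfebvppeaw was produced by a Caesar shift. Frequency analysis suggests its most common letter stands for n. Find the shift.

The most frequent ciphertext letter is e (appears 7 times).
e is position 4; n is position 13.
Shift = -9≡17.

17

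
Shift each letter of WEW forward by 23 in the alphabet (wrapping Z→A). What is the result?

TBT

W(22): 22+23=45≡19 → T
E(4): 4+23=27≡1 → B
W(22): 22+23=45≡19 → T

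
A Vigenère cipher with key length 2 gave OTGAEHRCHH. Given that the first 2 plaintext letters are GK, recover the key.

Subtract each crib letter from the matching ciphertext letter (mod 26):
O(14)−G(6)=8 → I
T(19)−K(10)=9 → J

IJ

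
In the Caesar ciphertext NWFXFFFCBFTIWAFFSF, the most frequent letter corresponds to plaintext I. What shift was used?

23

The most frequent ciphertext letter is F (appears 8 times).
F is position 5; I is position 8.
Shift = -3≡23.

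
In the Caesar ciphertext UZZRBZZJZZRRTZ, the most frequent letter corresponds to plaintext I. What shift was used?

The most frequent ciphertext letter is Z (appears 7 times).
Z is position 25; I is position 8.
Shift = 17.

17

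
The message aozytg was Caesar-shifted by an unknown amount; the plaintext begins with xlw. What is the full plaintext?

xlwvqd

From the crib: a(0)−x(23)=-23≡3, so the shift is 3.
Subtract 3 from each ciphertext letter:
a(0): 0−3=-3≡23 → x
o(14): 14−3=11 → l
z(25): 25−3=22 → w
y(24): 24−3=21 → v
t(19): 19−3=16 → q
g(6): 6−3=3 → d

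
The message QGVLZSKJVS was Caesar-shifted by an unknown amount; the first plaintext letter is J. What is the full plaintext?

From the crib: Q(16)−J(9)=7, so the shift is 7.
Subtract 7 from each ciphertext letter:
Q(16): 16−7=9 → J
G(6): 6−7=-1≡25 → Z
V(21): 21−7=14 → O
L(11): 11−7=4 → E
Z(25): 25−7=18 → S
S(18): 18−7=11 → L
K(10): 10−7=3 → D
J(9): 9−7=2 → C
V(21): 21−7=14 → O
S(18): 18−7=11 → L

JZOESLDCOL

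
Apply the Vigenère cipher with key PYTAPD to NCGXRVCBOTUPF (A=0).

CAZXGYRZHTJSU

Repeat the key across the message: PYTAPDPYTAPDP
N(13)+P(15): 28≡2 → C
C(2)+Y(24): 26≡0 → A
G(6)+T(19): 25 → Z
X(23)+A(0): 23 → X
R(17)+P(15): 32≡6 → G
V(21)+D(3): 24 → Y
C(2)+P(15): 17 → R
B(1)+Y(24): 25 → Z
O(14)+T(19): 33≡7 → H
T(19)+A(0): 19 → T
U(20)+P(15): 35≡9 → J
P(15)+D(3): 18 → S
F(5)+P(15): 20 → U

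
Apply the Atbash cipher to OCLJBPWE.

LXOQYKDV

O(14) → L(11)
C(2) → X(23)
L(11) → O(14)
J(9) → Q(16)
B(1) → Y(24)
P(15) → K(10)
W(22) → D(3)
E(4) → V(21)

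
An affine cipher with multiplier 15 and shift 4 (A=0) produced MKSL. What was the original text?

EQUX

The inverse of 15 mod 26 is 7, since 15·7=105≡1. Apply D(y)=7·(y−4) mod 26:
M(12): 7·(12−4)=56≡4 → E
K(10): 7·(10−4)=42≡16 → Q
S(18): 7·(18−4)=98≡20 → U
L(11): 7·(11−4)=49≡23 → X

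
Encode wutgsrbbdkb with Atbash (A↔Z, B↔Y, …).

w(22) → d(3)
u(20) → f(5)
t(19) → g(6)
g(6) → t(19)
s(18) → h(7)
r(17) → i(8)
b(1) → y(24)
b(1) → y(24)
d(3) → w(22)
k(10) → p(15)
b(1) → y(24)

dfgthiyywpy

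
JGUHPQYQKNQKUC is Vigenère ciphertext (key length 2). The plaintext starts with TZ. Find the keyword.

QH

Subtract each crib letter from the matching ciphertext letter (mod 26):
J(9)−T(19)=-10≡16 → Q
G(6)−Z(25)=-19≡7 → H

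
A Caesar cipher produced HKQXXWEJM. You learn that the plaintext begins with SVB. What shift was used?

From the crib: H(7)−S(18)=-11≡15, so the shift is 15.

15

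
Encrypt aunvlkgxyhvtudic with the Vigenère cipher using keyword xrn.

xlascxdolemgruvz

Repeat the key across the message: xrnxrnxrnxrnxrnx
a(0)+x(23): 23 → x
u(20)+r(17): 37≡11 → l
n(13)+n(13): 26≡0 → a
v(21)+x(23): 44≡18 → s
l(11)+r(17): 28≡2 → c
k(10)+n(13): 23 → x
g(6)+x(23): 29≡3 → d
x(23)+r(17): 40≡14 → o
y(24)+n(13): 37≡11 → l
h(7)+x(23): 30≡4 → e
v(21)+r(17): 38≡12 → m
t(19)+n(13): 32≡6 → g
u(20)+x(23): 43≡17 → r
d(3)+r(17): 20 → u
i(8)+n(13): 21 → v
c(2)+x(23): 25 → z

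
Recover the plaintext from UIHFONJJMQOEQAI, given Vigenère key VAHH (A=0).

ZIAYTNCCRQHXVAB

Repeat the key across the ciphertext: VAHHVAHHVAHHVAH
U(20)−V(21): -1≡25 → Z
I(8)−A(0): 8 → I
H(7)−H(7): 0 → A
F(5)−H(7): -2≡24 → Y
O(14)−V(21): -7≡19 → T
N(13)−A(0): 13 → N
J(9)−H(7): 2 → C
J(9)−H(7): 2 → C
M(12)−V(21): -9≡17 → R
Q(16)−A(0): 16 → Q
O(14)−H(7): 7 → H
E(4)−H(7): -3≡23 → X
Q(16)−V(21): -5≡21 → V
A(0)−A(0): 0 → A
I(8)−H(7): 1 → B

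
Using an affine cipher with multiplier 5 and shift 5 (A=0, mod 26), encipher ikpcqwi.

tdcphlt

i(8): 5·8+5=45≡19 → t
k(10): 5·10+5=55≡3 → d
p(15): 5·15+5=80≡2 → c
c(2): 5·2+5=15 → p
q(16): 5·16+5=85≡7 → h
w(22): 5·22+5=115≡11 → l
i(8): 5·8+5=45≡19 → t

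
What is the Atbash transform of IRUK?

I(8) → R(17)
R(17) → I(8)
U(20) → F(5)
K(10) → P(15)

RIFP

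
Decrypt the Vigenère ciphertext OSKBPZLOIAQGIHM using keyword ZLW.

PHOCEDMDMBFKJWQ

Repeat the key across the ciphertext: ZLWZLWZLWZLWZLW
O(14)−Z(25): -11≡15 → P
S(18)−L(11): 7 → H
K(10)−W(22): -12≡14 → O
B(1)−Z(25): -24≡2 → C
P(15)−L(11): 4 → E
Z(25)−W(22): 3 → D
L(11)−Z(25): -14≡12 → M
O(14)−L(11): 3 → D
I(8)−W(22): -14≡12 → M
A(0)−Z(25): -25≡1 → B
Q(16)−L(11): 5 → F
G(6)−W(22): -16≡10 → K
I(8)−Z(25): -17≡9 → J
H(7)−L(11): -4≡22 → W
M(12)−W(22): -10≡16 → Q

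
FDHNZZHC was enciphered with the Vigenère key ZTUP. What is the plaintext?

GKNYAGNN

Repeat the key across the ciphertext: ZTUPZTUP
F(5)−Z(25): -20≡6 → G
D(3)−T(19): -16≡10 → K
H(7)−U(20): -13≡13 → N
N(13)−P(15): -2≡24 → Y
Z(25)−Z(25): 0 → A
Z(25)−T(19): 6 → G
H(7)−U(20): -13≡13 → N
C(2)−P(15): -13≡13 → N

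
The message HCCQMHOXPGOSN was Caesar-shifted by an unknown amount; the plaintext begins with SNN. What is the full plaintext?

SNNBXSZIARZDY

From the crib: H(7)−S(18)=-11≡15, so the shift is 15.
Subtract 15 from each ciphertext letter:
H(7): 7−15=-8≡18 → S
C(2): 2−15=-13≡13 → N
C(2): 2−15=-13≡13 → N
Q(16): 16−15=1 → B
M(12): 12−15=-3≡23 → X
H(7): 7−15=-8≡18 → S
O(14): 14−15=-1≡25 → Z
X(23): 23−15=8 → I
P(15): 15−15=0 → A
G(6): 6−15=-9≡17 → R
O(14): 14−15=-1≡25 → Z
S(18): 18−15=3 → D
N(13): 13−15=-2≡24 → Y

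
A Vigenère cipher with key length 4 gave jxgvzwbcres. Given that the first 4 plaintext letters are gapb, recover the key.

Subtract each crib letter from the matching ciphertext letter (mod 26):
j(9)−g(6)=3 → d
x(23)−a(0)=23 → x
g(6)−p(15)=-9≡17 → r
v(21)−b(1)=20 → u

dxru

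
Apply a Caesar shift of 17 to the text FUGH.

F(5): 5+17=22 → W
U(20): 20+17=37≡11 → L
G(6): 6+17=23 → X
H(7): 7+17=24 → Y

WLXY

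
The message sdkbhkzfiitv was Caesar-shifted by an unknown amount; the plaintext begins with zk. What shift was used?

From the crib: s(18)−z(25)=-7≡19, so the shift is 19.

19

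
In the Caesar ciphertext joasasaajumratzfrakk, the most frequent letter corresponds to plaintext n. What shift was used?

13

The most frequent ciphertext letter is a (appears 6 times).
a is position 0; n is position 13.
Shift = -13≡13.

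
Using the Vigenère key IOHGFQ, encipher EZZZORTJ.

Repeat the key across the message: IOHGFQIO
E(4)+I(8): 12 → M
Z(25)+O(14): 39≡13 → N
Z(25)+H(7): 32≡6 → G
Z(25)+G(6): 31≡5 → F
O(14)+F(5): 19 → T
R(17)+Q(16): 33≡7 → H
T(19)+I(8): 27≡1 → B
J(9)+O(14): 23 → X

MNGFTHBX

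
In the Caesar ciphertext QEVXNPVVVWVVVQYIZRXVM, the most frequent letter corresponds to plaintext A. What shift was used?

The most frequent ciphertext letter is V (appears 8 times).
V is position 21; A is position 0.
Shift = 21.

21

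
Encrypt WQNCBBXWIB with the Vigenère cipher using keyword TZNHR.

Repeat the key across the message: TZNHRTZNHR
W(22)+T(19): 41≡15 → P
Q(16)+Z(25): 41≡15 → P
N(13)+N(13): 26≡0 → A
C(2)+H(7): 9 → J
B(1)+R(17): 18 → S
B(1)+T(19): 20 → U
X(23)+Z(25): 48≡22 → W
W(22)+N(13): 35≡9 → J
I(8)+H(7): 15 → P
B(1)+R(17): 18 → S

PPAJSUWJPS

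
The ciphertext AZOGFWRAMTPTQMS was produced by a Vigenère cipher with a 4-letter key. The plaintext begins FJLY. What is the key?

Subtract each crib letter from the matching ciphertext letter (mod 26):
A(0)−F(5)=-5≡21 → V
Z(25)−J(9)=16 → Q
O(14)−L(11)=3 → D
G(6)−Y(24)=-18≡8 → I

VQDI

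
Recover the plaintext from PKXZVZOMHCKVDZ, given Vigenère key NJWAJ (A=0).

Repeat the key across the ciphertext: NJWAJNJWAJNJWA
P(15)−N(13): 2 → C
K(10)−J(9): 1 → B
X(23)−W(22): 1 → B
Z(25)−A(0): 25 → Z
V(21)−J(9): 12 → M
Z(25)−N(13): 12 → M
O(14)−J(9): 5 → F
M(12)−W(22): -10≡16 → Q
H(7)−A(0): 7 → H
C(2)−J(9): -7≡19 → T
K(10)−N(13): -3≡23 → X
V(21)−J(9): 12 → M
D(3)−W(22): -19≡7 → H
Z(25)−A(0): 25 → Z

CBBZMMFQHTXMHZ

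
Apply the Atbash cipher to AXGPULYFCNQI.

ZCTKFOBUXMJR

A(0) → Z(25)
X(23) → C(2)
G(6) → T(19)
P(15) → K(10)
U(20) → F(5)
L(11) → O(14)
Y(24) → B(1)
F(5) → U(20)
C(2) → X(23)
N(13) → M(12)
Q(16) → J(9)
I(8) → R(17)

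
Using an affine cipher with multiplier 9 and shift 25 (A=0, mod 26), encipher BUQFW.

IXNSP

B(1): 9·1+25=34≡8 → I
U(20): 9·20+25=205≡23 → X
Q(16): 9·16+25=169≡13 → N
F(5): 9·5+25=70≡18 → S
W(22): 9·22+25=223≡15 → P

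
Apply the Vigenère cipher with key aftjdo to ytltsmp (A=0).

yyecvap

Repeat the key across the message: aftjdoa
y(24)+a(0): 24 → y
t(19)+f(5): 24 → y
l(11)+t(19): 30≡4 → e
t(19)+j(9): 28≡2 → c
s(18)+d(3): 21 → v
m(12)+o(14): 26≡0 → a
p(15)+a(0): 15 → p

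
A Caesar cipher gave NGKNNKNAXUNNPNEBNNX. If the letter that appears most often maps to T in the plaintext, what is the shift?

20

The most frequent ciphertext letter is N (appears 9 times).
N is position 13; T is position 19.
Shift = -6≡20.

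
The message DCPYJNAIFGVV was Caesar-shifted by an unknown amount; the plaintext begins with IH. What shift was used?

From the crib: D(3)−I(8)=-5≡21, so the shift is 21.

21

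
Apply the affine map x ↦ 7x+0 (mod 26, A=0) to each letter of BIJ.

B(1): 7·1+0=7 → H
I(8): 7·8+0=56≡4 → E
J(9): 7·9+0=63≡11 → L

HEL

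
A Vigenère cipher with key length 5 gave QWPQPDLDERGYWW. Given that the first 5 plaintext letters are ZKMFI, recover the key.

RMDLH

Subtract each crib letter from the matching ciphertext letter (mod 26):
Q(16)−Z(25)=-9≡17 → R
W(22)−K(10)=12 → M
P(15)−M(12)=3 → D
Q(16)−F(5)=11 → L
P(15)−I(8)=7 → H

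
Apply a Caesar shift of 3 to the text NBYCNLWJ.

QEBFQOZM

N(13): 13+3=16 → Q
B(1): 1+3=4 → E
Y(24): 24+3=27≡1 → B
C(2): 2+3=5 → F
N(13): 13+3=16 → Q
L(11): 11+3=14 → O
W(22): 22+3=25 → Z
J(9): 9+3=12 → M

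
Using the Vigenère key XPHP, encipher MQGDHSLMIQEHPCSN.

JFNSEHSBFFLWMRZC

Repeat the key across the message: XPHPXPHPXPHPXPHP
M(12)+X(23): 35≡9 → J
Q(16)+P(15): 31≡5 → F
G(6)+H(7): 13 → N
D(3)+P(15): 18 → S
H(7)+X(23): 30≡4 → E
S(18)+P(15): 33≡7 → H
L(11)+H(7): 18 → S
M(12)+P(15): 27≡1 → B
I(8)+X(23): 31≡5 → F
Q(16)+P(15): 31≡5 → F
E(4)+H(7): 11 → L
H(7)+P(15): 22 → W
P(15)+X(23): 38≡12 → M
C(2)+P(15): 17 → R
S(18)+H(7): 25 → Z
N(13)+P(15): 28≡2 → C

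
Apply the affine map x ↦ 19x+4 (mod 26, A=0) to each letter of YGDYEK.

SOJSCM

Y(24): 19·24+4=460≡18 → S
G(6): 19·6+4=118≡14 → O
D(3): 19·3+4=61≡9 → J
Y(24): 19·24+4=460≡18 → S
E(4): 19·4+4=80≡2 → C
K(10): 19·10+4=194≡12 → M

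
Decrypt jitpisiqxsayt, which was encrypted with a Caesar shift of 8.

j(9): 9−8=1 → b
i(8): 8−8=0 → a
t(19): 19−8=11 → l
p(15): 15−8=7 → h
i(8): 8−8=0 → a
s(18): 18−8=10 → k
i(8): 8−8=0 → a
q(16): 16−8=8 → i
x(23): 23−8=15 → p
s(18): 18−8=10 → k
a(0): 0−8=-8≡18 → s
y(24): 24−8=16 → q
t(19): 19−8=11 → l

balhakaipksql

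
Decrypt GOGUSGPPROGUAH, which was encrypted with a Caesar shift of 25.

G(6): 6−25=-19≡7 → H
O(14): 14−25=-11≡15 → P
G(6): 6−25=-19≡7 → H
U(20): 20−25=-5≡21 → V
S(18): 18−25=-7≡19 → T
G(6): 6−25=-19≡7 → H
P(15): 15−25=-10≡16 → Q
P(15): 15−25=-10≡16 → Q
R(17): 17−25=-8≡18 → S
O(14): 14−25=-11≡15 → P
G(6): 6−25=-19≡7 → H
U(20): 20−25=-5≡21 → V
A(0): 0−25=-25≡1 → B
H(7): 7−25=-18≡8 → I

HPHVTHQQSPHVBI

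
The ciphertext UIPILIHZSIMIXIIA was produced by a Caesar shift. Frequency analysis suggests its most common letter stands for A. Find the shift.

8

The most frequent ciphertext letter is I (appears 7 times).
I is position 8; A is position 0.
Shift = 8.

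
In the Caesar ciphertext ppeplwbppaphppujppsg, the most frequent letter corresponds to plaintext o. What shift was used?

The most frequent ciphertext letter is p (appears 10 times).
p is position 15; o is position 14.
Shift = 1.

1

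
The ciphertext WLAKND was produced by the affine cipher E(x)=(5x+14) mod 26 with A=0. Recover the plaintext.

The inverse of 5 mod 26 is 21, since 5·21=105≡1. Apply D(y)=21·(y−14) mod 26:
W(22): 21·(22−14)=168≡12 → M
L(11): 21·(11−14)=-63≡15 → P
A(0): 21·(0−14)=-294≡18 → S
K(10): 21·(10−14)=-84≡20 → U
N(13): 21·(13−14)=-21≡5 → F
D(3): 21·(3−14)=-231≡3 → D

MPSUFD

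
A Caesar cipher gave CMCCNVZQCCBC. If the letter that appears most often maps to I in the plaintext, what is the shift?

The most frequent ciphertext letter is C (appears 6 times).
C is position 2; I is position 8.
Shift = -6≡20.

20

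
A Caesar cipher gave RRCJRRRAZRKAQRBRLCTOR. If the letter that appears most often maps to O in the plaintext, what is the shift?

The most frequent ciphertext letter is R (appears 9 times).
R is position 17; O is position 14.
Shift = 3.

3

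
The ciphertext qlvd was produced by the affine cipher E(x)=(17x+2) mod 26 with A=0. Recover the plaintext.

The inverse of 17 mod 26 is 23, since 17·23=391≡1. Apply D(y)=23·(y−2) mod 26:
q(16): 23·(16−2)=322≡10 → k
l(11): 23·(11−2)=207≡25 → z
v(21): 23·(21−2)=437≡21 → v
d(3): 23·(3−2)=23 → x

kzvx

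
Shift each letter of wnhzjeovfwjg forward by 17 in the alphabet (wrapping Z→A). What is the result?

w(22): 22+17=39≡13 → n
n(13): 13+17=30≡4 → e
h(7): 7+17=24 → y
z(25): 25+17=42≡16 → q
j(9): 9+17=26≡0 → a
e(4): 4+17=21 → v
o(14): 14+17=31≡5 → f
v(21): 21+17=38≡12 → m
f(5): 5+17=22 → w
w(22): 22+17=39≡13 → n
j(9): 9+17=26≡0 → a
g(6): 6+17=23 → x

neyqavfmwnax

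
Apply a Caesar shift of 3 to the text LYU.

L(11): 11+3=14 → O
Y(24): 24+3=27≡1 → B
U(20): 20+3=23 → X

OBX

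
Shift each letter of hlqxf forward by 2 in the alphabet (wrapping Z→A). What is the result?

jnszh

h(7): 7+2=9 → j
l(11): 11+2=13 → n
q(16): 16+2=18 → s
x(23): 23+2=25 → z
f(5): 5+2=7 → h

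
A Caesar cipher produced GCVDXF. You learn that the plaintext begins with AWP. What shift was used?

From the crib: G(6)−A(0)=6, so the shift is 6.

6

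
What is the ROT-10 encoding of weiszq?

goscja

w(22): 22+10=32≡6 → g
e(4): 4+10=14 → o
i(8): 8+10=18 → s
s(18): 18+10=28≡2 → c
z(25): 25+10=35≡9 → j
q(16): 16+10=26≡0 → a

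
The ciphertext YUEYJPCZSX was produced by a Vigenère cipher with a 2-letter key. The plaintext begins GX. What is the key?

SX

Subtract each crib letter from the matching ciphertext letter (mod 26):
Y(24)−G(6)=18 → S
U(20)−X(23)=-3≡23 → X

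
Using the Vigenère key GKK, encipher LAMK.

RKWQ

Repeat the key across the message: GKKG
L(11)+G(6): 17 → R
A(0)+K(10): 10 → K
M(12)+K(10): 22 → W
K(10)+G(6): 16 → Q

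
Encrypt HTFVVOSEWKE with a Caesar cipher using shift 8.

PBNDDWAMESM

H(7): 7+8=15 → P
T(19): 19+8=27≡1 → B
F(5): 5+8=13 → N
V(21): 21+8=29≡3 → D
V(21): 21+8=29≡3 → D
O(14): 14+8=22 → W
S(18): 18+8=26≡0 → A
E(4): 4+8=12 → M
W(22): 22+8=30≡4 → E
K(10): 10+8=18 → S
E(4): 4+8=12 → M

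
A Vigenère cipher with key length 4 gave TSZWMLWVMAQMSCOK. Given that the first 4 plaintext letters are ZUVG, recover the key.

Subtract each crib letter from the matching ciphertext letter (mod 26):
T(19)−Z(25)=-6≡20 → U
S(18)−U(20)=-2≡24 → Y
Z(25)−V(21)=4 → E
W(22)−G(6)=16 → Q

UYEQ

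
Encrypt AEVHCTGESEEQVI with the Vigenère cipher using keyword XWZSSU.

XAUZUNDARWWKSE

Repeat the key across the message: XWZSSUXWZSSUXW
A(0)+X(23): 23 → X
E(4)+W(22): 26≡0 → A
V(21)+Z(25): 46≡20 → U
H(7)+S(18): 25 → Z
C(2)+S(18): 20 → U
T(19)+U(20): 39≡13 → N
G(6)+X(23): 29≡3 → D
E(4)+W(22): 26≡0 → A
S(18)+Z(25): 43≡17 → R
E(4)+S(18): 22 → W
E(4)+S(18): 22 → W
Q(16)+U(20): 36≡10 → K
V(21)+X(23): 44≡18 → S
I(8)+W(22): 30≡4 → E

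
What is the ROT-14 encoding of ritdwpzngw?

r(17): 17+14=31≡5 → f
i(8): 8+14=22 → w
t(19): 19+14=33≡7 → h
d(3): 3+14=17 → r
w(22): 22+14=36≡10 → k
p(15): 15+14=29≡3 → d
z(25): 25+14=39≡13 → n
n(13): 13+14=27≡1 → b
g(6): 6+14=20 → u
w(22): 22+14=36≡10 → k

fwhrkdnbuk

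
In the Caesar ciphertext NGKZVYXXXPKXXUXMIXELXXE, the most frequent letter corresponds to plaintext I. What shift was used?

The most frequent ciphertext letter is X (appears 9 times).
X is position 23; I is position 8.
Shift = 15.

15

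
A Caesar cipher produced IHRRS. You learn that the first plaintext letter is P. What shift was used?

19

From the crib: I(8)−P(15)=-7≡19, so the shift is 19.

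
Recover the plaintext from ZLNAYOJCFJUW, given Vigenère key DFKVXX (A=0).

WGDFBRGXVOXZ

Repeat the key across the ciphertext: DFKVXXDFKVXX
Z(25)−D(3): 22 → W
L(11)−F(5): 6 → G
N(13)−K(10): 3 → D
A(0)−V(21): -21≡5 → F
Y(24)−X(23): 1 → B
O(14)−X(23): -9≡17 → R
J(9)−D(3): 6 → G
C(2)−F(5): -3≡23 → X
F(5)−K(10): -5≡21 → V
J(9)−V(21): -12≡14 → O
U(20)−X(23): -3≡23 → X
W(22)−X(23): -1≡25 → Z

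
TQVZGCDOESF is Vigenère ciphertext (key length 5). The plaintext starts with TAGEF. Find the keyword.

AQPVB

Subtract each crib letter from the matching ciphertext letter (mod 26):
T(19)−T(19)=0 → A
Q(16)−A(0)=16 → Q
V(21)−G(6)=15 → P
Z(25)−E(4)=21 → V
G(6)−F(5)=1 → B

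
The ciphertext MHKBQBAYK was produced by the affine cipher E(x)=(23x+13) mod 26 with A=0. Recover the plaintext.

The inverse of 23 mod 26 is 17, since 23·17=391≡1. Apply D(y)=17·(y−13) mod 26:
M(12): 17·(12−13)=-17≡9 → J
H(7): 17·(7−13)=-102≡2 → C
K(10): 17·(10−13)=-51≡1 → B
B(1): 17·(1−13)=-204≡4 → E
Q(16): 17·(16−13)=51≡25 → Z
B(1): 17·(1−13)=-204≡4 → E
A(0): 17·(0−13)=-221≡13 → N
Y(24): 17·(24−13)=187≡5 → F
K(10): 17·(10−13)=-51≡1 → B

JCBEZENFB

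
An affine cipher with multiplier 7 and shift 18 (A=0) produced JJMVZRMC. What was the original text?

VVOTBLOU

The inverse of 7 mod 26 is 15, since 7·15=105≡1. Apply D(y)=15·(y−18) mod 26:
J(9): 15·(9−18)=-135≡21 → V
J(9): 15·(9−18)=-135≡21 → V
M(12): 15·(12−18)=-90≡14 → O
V(21): 15·(21−18)=45≡19 → T
Z(25): 15·(25−18)=105≡1 → B
R(17): 15·(17−18)=-15≡11 → L
M(12): 15·(12−18)=-90≡14 → O
C(2): 15·(2−18)=-240≡20 → U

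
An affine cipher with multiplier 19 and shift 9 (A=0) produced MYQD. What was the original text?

The inverse of 19 mod 26 is 11, since 19·11=209≡1. Apply D(y)=11·(y−9) mod 26:
M(12): 11·(12−9)=33≡7 → H
Y(24): 11·(24−9)=165≡9 → J
Q(16): 11·(16−9)=77≡25 → Z
D(3): 11·(3−9)=-66≡12 → M

HJZM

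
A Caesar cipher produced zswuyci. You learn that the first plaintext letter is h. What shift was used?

From the crib: z(25)−h(7)=18, so the shift is 18.

18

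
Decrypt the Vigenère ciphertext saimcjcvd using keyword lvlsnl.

Repeat the key across the ciphertext: lvlsnllvl
s(18)−l(11): 7 → h
a(0)−v(21): -21≡5 → f
i(8)−l(11): -3≡23 → x
m(12)−s(18): -6≡20 → u
c(2)−n(13): -11≡15 → p
j(9)−l(11): -2≡24 → y
c(2)−l(11): -9≡17 → r
v(21)−v(21): 0 → a
d(3)−l(11): -8≡18 → s

hfxupyras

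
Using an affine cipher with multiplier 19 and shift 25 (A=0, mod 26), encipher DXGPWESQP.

D(3): 19·3+25=82≡4 → E
X(23): 19·23+25=462≡20 → U
G(6): 19·6+25=139≡9 → J
P(15): 19·15+25=310≡24 → Y
W(22): 19·22+25=443≡1 → B
E(4): 19·4+25=101≡23 → X
S(18): 19·18+25=367≡3 → D
Q(16): 19·16+25=329≡17 → R
P(15): 19·15+25=310≡24 → Y

EUJYBXDRY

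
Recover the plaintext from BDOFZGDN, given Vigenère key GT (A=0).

Repeat the key across the ciphertext: GTGTGTGT
B(1)−G(6): -5≡21 → V
D(3)−T(19): -16≡10 → K
O(14)−G(6): 8 → I
F(5)−T(19): -14≡12 → M
Z(25)−G(6): 19 → T
G(6)−T(19): -13≡13 → N
D(3)−G(6): -3≡23 → X
N(13)−T(19): -6≡20 → U

VKIMTNXU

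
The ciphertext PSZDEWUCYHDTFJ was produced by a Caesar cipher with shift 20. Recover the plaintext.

VYFJKCAIENJZLP

P(15): 15−20=-5≡21 → V
S(18): 18−20=-2≡24 → Y
Z(25): 25−20=5 → F
D(3): 3−20=-17≡9 → J
E(4): 4−20=-16≡10 → K
W(22): 22−20=2 → C
U(20): 20−20=0 → A
C(2): 2−20=-18≡8 → I
Y(24): 24−20=4 → E
H(7): 7−20=-13≡13 → N
D(3): 3−20=-17≡9 → J
T(19): 19−20=-1≡25 → Z
F(5): 5−20=-15≡11 → L
J(9): 9−20=-11≡15 → P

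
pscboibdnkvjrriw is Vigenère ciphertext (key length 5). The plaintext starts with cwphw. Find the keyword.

Subtract each crib letter from the matching ciphertext letter (mod 26):
p(15)−c(2)=13 → n
s(18)−w(22)=-4≡22 → w
c(2)−p(15)=-13≡13 → n
b(1)−h(7)=-6≡20 → u
o(14)−w(22)=-8≡18 → s

nwnus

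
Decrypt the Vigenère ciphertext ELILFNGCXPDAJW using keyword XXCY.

Repeat the key across the ciphertext: XXCYXXCYXXCYXX
E(4)−X(23): -19≡7 → H
L(11)−X(23): -12≡14 → O
I(8)−C(2): 6 → G
L(11)−Y(24): -13≡13 → N
F(5)−X(23): -18≡8 → I
N(13)−X(23): -10≡16 → Q
G(6)−C(2): 4 → E
C(2)−Y(24): -22≡4 → E
X(23)−X(23): 0 → A
P(15)−X(23): -8≡18 → S
D(3)−C(2): 1 → B
A(0)−Y(24): -24≡2 → C
J(9)−X(23): -14≡12 → M
W(22)−X(23): -1≡25 → Z

HOGNIQEEASBCMZ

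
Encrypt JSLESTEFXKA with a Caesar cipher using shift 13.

WFYRFGRSKXN

J(9): 9+13=22 → W
S(18): 18+13=31≡5 → F
L(11): 11+13=24 → Y
E(4): 4+13=17 → R
S(18): 18+13=31≡5 → F
T(19): 19+13=32≡6 → G
E(4): 4+13=17 → R
F(5): 5+13=18 → S
X(23): 23+13=36≡10 → K
K(10): 10+13=23 → X
A(0): 0+13=13 → N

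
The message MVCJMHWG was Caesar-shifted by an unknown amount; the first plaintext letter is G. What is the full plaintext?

GPWDGBQA

From the crib: M(12)−G(6)=6, so the shift is 6.
Subtract 6 from each ciphertext letter:
M(12): 12−6=6 → G
V(21): 21−6=15 → P
C(2): 2−6=-4≡22 → W
J(9): 9−6=3 → D
M(12): 12−6=6 → G
H(7): 7−6=1 → B
W(22): 22−6=16 → Q
G(6): 6−6=0 → A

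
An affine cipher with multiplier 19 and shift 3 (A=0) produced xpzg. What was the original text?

The inverse of 19 mod 26 is 11, since 19·11=209≡1. Apply D(y)=11·(y−3) mod 26:
x(23): 11·(23−3)=220≡12 → m
p(15): 11·(15−3)=132≡2 → c
z(25): 11·(25−3)=242≡8 → i
g(6): 11·(6−3)=33≡7 → h

mcih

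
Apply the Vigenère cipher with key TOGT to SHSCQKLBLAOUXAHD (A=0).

LVYVJYRUEOUNQONW

Repeat the key across the message: TOGTTOGTTOGTTOGT
S(18)+T(19): 37≡11 → L
H(7)+O(14): 21 → V
S(18)+G(6): 24 → Y
C(2)+T(19): 21 → V
Q(16)+T(19): 35≡9 → J
K(10)+O(14): 24 → Y
L(11)+G(6): 17 → R
B(1)+T(19): 20 → U
L(11)+T(19): 30≡4 → E
A(0)+O(14): 14 → O
O(14)+G(6): 20 → U
U(20)+T(19): 39≡13 → N
X(23)+T(19): 42≡16 → Q
A(0)+O(14): 14 → O
H(7)+G(6): 13 → N
D(3)+T(19): 22 → W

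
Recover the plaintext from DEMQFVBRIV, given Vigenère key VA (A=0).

IERQKVGRNV

Repeat the key across the ciphertext: VAVAVAVAVA
D(3)−V(21): -18≡8 → I
E(4)−A(0): 4 → E
M(12)−V(21): -9≡17 → R
Q(16)−A(0): 16 → Q
F(5)−V(21): -16≡10 → K
V(21)−A(0): 21 → V
B(1)−V(21): -20≡6 → G
R(17)−A(0): 17 → R
I(8)−V(21): -13≡13 → N
V(21)−A(0): 21 → V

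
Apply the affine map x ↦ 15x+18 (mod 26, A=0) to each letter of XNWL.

ZFKB

X(23): 15·23+18=363≡25 → Z
N(13): 15·13+18=213≡5 → F
W(22): 15·22+18=348≡10 → K
L(11): 15·11+18=183≡1 → B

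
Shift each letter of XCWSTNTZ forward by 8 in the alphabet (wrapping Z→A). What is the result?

X(23): 23+8=31≡5 → F
C(2): 2+8=10 → K
W(22): 22+8=30≡4 → E
S(18): 18+8=26≡0 → A
T(19): 19+8=27≡1 → B
N(13): 13+8=21 → V
T(19): 19+8=27≡1 → B
Z(25): 25+8=33≡7 → H

FKEABVBH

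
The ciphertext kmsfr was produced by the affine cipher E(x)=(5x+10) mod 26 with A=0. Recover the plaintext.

aqmzr

The inverse of 5 mod 26 is 21, since 5·21=105≡1. Apply D(y)=21·(y−10) mod 26:
k(10): 21·(10−10)=0 → a
m(12): 21·(12−10)=42≡16 → q
s(18): 21·(18−10)=168≡12 → m
f(5): 21·(5−10)=-105≡25 → z
r(17): 21·(17−10)=147≡17 → r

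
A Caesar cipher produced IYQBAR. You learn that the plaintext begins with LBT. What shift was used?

From the crib: I(8)−L(11)=-3≡23, so the shift is 23.

23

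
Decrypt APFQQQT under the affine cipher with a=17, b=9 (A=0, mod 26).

BIMFFFW

The inverse of 17 mod 26 is 23, since 17·23=391≡1. Apply D(y)=23·(y−9) mod 26:
A(0): 23·(0−9)=-207≡1 → B
P(15): 23·(15−9)=138≡8 → I
F(5): 23·(5−9)=-92≡12 → M
Q(16): 23·(16−9)=161≡5 → F
Q(16): 23·(16−9)=161≡5 → F
Q(16): 23·(16−9)=161≡5 → F
T(19): 23·(19−9)=230≡22 → W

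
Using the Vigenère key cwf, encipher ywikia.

asnmef

Repeat the key across the message: cwfcwf
y(24)+c(2): 26≡0 → a
w(22)+w(22): 44≡18 → s
i(8)+f(5): 13 → n
k(10)+c(2): 12 → m
i(8)+w(22): 30≡4 → e
a(0)+f(5): 5 → f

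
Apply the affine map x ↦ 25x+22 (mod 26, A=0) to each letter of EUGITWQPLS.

E(4): 25·4+22=122≡18 → S
U(20): 25·20+22=522≡2 → C
G(6): 25·6+22=172≡16 → Q
I(8): 25·8+22=222≡14 → O
T(19): 25·19+22=497≡3 → D
W(22): 25·22+22=572≡0 → A
Q(16): 25·16+22=422≡6 → G
P(15): 25·15+22=397≡7 → H
L(11): 25·11+22=297≡11 → L
S(18): 25·18+22=472≡4 → E

SCQODAGHLE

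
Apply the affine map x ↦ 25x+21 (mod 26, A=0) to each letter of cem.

trj

c(2): 25·2+21=71≡19 → t
e(4): 25·4+21=121≡17 → r
m(12): 25·12+21=321≡9 → j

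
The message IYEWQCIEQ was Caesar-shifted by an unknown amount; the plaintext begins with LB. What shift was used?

From the crib: I(8)−L(11)=-3≡23, so the shift is 23.

23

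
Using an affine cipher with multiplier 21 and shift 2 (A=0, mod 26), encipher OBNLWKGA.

O(14): 21·14+2=296≡10 → K
B(1): 21·1+2=23 → X
N(13): 21·13+2=275≡15 → P
L(11): 21·11+2=233≡25 → Z
W(22): 21·22+2=464≡22 → W
K(10): 21·10+2=212≡4 → E
G(6): 21·6+2=128≡24 → Y
A(0): 21·0+2=2 → C

KXPZWEYC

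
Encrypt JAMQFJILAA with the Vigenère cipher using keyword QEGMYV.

ZESCDEYPGM

Repeat the key across the message: QEGMYVQEGM
J(9)+Q(16): 25 → Z
A(0)+E(4): 4 → E
M(12)+G(6): 18 → S
Q(16)+M(12): 28≡2 → C
F(5)+Y(24): 29≡3 → D
J(9)+V(21): 30≡4 → E
I(8)+Q(16): 24 → Y
L(11)+E(4): 15 → P
A(0)+G(6): 6 → G
A(0)+M(12): 12 → M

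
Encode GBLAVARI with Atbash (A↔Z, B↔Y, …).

TYOZEZIR

G(6) → T(19)
B(1) → Y(24)
L(11) → O(14)
A(0) → Z(25)
V(21) → E(4)
A(0) → Z(25)
R(17) → I(8)
I(8) → R(17)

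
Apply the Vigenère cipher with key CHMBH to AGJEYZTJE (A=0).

Repeat the key across the message: CHMBHCHMB
A(0)+C(2): 2 → C
G(6)+H(7): 13 → N
J(9)+M(12): 21 → V
E(4)+B(1): 5 → F
Y(24)+H(7): 31≡5 → F
Z(25)+C(2): 27≡1 → B
T(19)+H(7): 26≡0 → A
J(9)+M(12): 21 → V
E(4)+B(1): 5 → F

CNVFFBAVF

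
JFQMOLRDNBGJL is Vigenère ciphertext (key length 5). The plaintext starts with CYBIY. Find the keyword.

Subtract each crib letter from the matching ciphertext letter (mod 26):
J(9)−C(2)=7 → H
F(5)−Y(24)=-19≡7 → H
Q(16)−B(1)=15 → P
M(12)−I(8)=4 → E
O(14)−Y(24)=-10≡16 → Q

HHPEQ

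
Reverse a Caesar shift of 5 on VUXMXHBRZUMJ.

V(21): 21−5=16 → Q
U(20): 20−5=15 → P
X(23): 23−5=18 → S
M(12): 12−5=7 → H
X(23): 23−5=18 → S
H(7): 7−5=2 → C
B(1): 1−5=-4≡22 → W
R(17): 17−5=12 → M
Z(25): 25−5=20 → U
U(20): 20−5=15 → P
M(12): 12−5=7 → H
J(9): 9−5=4 → E

QPSHSCWMUPHE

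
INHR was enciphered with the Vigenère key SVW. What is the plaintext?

QSLZ

Repeat the key across the ciphertext: SVWS
I(8)−S(18): -10≡16 → Q
N(13)−V(21): -8≡18 → S
H(7)−W(22): -15≡11 → L
R(17)−S(18): -1≡25 → Z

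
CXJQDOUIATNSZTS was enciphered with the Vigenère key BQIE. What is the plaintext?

Repeat the key across the ciphertext: BQIEBQIEBQIEBQI
C(2)−B(1): 1 → B
X(23)−Q(16): 7 → H
J(9)−I(8): 1 → B
Q(16)−E(4): 12 → M
D(3)−B(1): 2 → C
O(14)−Q(16): -2≡24 → Y
U(20)−I(8): 12 → M
I(8)−E(4): 4 → E
A(0)−B(1): -1≡25 → Z
T(19)−Q(16): 3 → D
N(13)−I(8): 5 → F
S(18)−E(4): 14 → O
Z(25)−B(1): 24 → Y
T(19)−Q(16): 3 → D
S(18)−I(8): 10 → K

BHBMCYMEZDFOYDK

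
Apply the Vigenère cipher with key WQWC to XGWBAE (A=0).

Repeat the key across the message: WQWCWQ
X(23)+W(22): 45≡19 → T
G(6)+Q(16): 22 → W
W(22)+W(22): 44≡18 → S
B(1)+C(2): 3 → D
A(0)+W(22): 22 → W
E(4)+Q(16): 20 → U

TWSDWU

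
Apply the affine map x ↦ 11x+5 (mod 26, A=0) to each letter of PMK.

OHL

P(15): 11·15+5=170≡14 → O
M(12): 11·12+5=137≡7 → H
K(10): 11·10+5=115≡11 → L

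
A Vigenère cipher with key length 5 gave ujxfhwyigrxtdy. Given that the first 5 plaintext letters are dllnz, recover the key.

rymsi

Subtract each crib letter from the matching ciphertext letter (mod 26):
u(20)−d(3)=17 → r
j(9)−l(11)=-2≡24 → y
x(23)−l(11)=12 → m
f(5)−n(13)=-8≡18 → s
h(7)−z(25)=-18≡8 → i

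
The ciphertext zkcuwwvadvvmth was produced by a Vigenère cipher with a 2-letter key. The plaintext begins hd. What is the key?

Subtract each crib letter from the matching ciphertext letter (mod 26):
z(25)−h(7)=18 → s
k(10)−d(3)=7 → h

sh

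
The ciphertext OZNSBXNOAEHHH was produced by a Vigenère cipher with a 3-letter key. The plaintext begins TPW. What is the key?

Subtract each crib letter from the matching ciphertext letter (mod 26):
O(14)−T(19)=-5≡21 → V
Z(25)−P(15)=10 → K
N(13)−W(22)=-9≡17 → R

VKR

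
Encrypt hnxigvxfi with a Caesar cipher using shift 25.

h(7): 7+25=32≡6 → g
n(13): 13+25=38≡12 → m
x(23): 23+25=48≡22 → w
i(8): 8+25=33≡7 → h
g(6): 6+25=31≡5 → f
v(21): 21+25=46≡20 → u
x(23): 23+25=48≡22 → w
f(5): 5+25=30≡4 → e
i(8): 8+25=33≡7 → h

gmwhfuweh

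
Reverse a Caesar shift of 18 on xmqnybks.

fuyvgjsa

x(23): 23−18=5 → f
m(12): 12−18=-6≡20 → u
q(16): 16−18=-2≡24 → y
n(13): 13−18=-5≡21 → v
y(24): 24−18=6 → g
b(1): 1−18=-17≡9 → j
k(10): 10−18=-8≡18 → s
s(18): 18−18=0 → a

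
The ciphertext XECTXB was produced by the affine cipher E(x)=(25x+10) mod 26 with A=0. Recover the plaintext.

The inverse of 25 mod 26 is 25, since 25·25=625≡1. Apply D(y)=25·(y−10) mod 26:
X(23): 25·(23−10)=325≡13 → N
E(4): 25·(4−10)=-150≡6 → G
C(2): 25·(2−10)=-200≡8 → I
T(19): 25·(19−10)=225≡17 → R
X(23): 25·(23−10)=325≡13 → N
B(1): 25·(1−10)=-225≡9 → J

NGIRNJ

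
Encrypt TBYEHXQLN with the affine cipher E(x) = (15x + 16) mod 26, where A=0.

PFMYRXWZD

T(19): 15·19+16=301≡15 → P
B(1): 15·1+16=31≡5 → F
Y(24): 15·24+16=376≡12 → M
E(4): 15·4+16=76≡24 → Y
H(7): 15·7+16=121≡17 → R
X(23): 15·23+16=361≡23 → X
Q(16): 15·16+16=256≡22 → W
L(11): 15·11+16=181≡25 → Z
N(13): 15·13+16=211≡3 → D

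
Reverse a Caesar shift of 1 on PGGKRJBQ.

OFFJQIAP

P(15): 15−1=14 → O
G(6): 6−1=5 → F
G(6): 6−1=5 → F
K(10): 10−1=9 → J
R(17): 17−1=16 → Q
J(9): 9−1=8 → I
B(1): 1−1=0 → A
Q(16): 16−1=15 → P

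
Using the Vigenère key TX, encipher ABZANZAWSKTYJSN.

Repeat the key across the message: TXTXTXTXTXTXTXT
A(0)+T(19): 19 → T
B(1)+X(23): 24 → Y
Z(25)+T(19): 44≡18 → S
A(0)+X(23): 23 → X
N(13)+T(19): 32≡6 → G
Z(25)+X(23): 48≡22 → W
A(0)+T(19): 19 → T
W(22)+X(23): 45≡19 → T
S(18)+T(19): 37≡11 → L
K(10)+X(23): 33≡7 → H
T(19)+T(19): 38≡12 → M
Y(24)+X(23): 47≡21 → V
J(9)+T(19): 28≡2 → C
S(18)+X(23): 41≡15 → P
N(13)+T(19): 32≡6 → G

TYSXGWTTLHMVCPG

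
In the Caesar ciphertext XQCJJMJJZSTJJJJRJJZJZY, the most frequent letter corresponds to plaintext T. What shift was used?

16

The most frequent ciphertext letter is J (appears 11 times).
J is position 9; T is position 19.
Shift = -10≡16.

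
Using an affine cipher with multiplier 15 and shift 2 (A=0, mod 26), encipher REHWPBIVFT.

R(17): 15·17+2=257≡23 → X
E(4): 15·4+2=62≡10 → K
H(7): 15·7+2=107≡3 → D
W(22): 15·22+2=332≡20 → U
P(15): 15·15+2=227≡19 → T
B(1): 15·1+2=17 → R
I(8): 15·8+2=122≡18 → S
V(21): 15·21+2=317≡5 → F
F(5): 15·5+2=77≡25 → Z
T(19): 15·19+2=287≡1 → B

XKDUTRSFZB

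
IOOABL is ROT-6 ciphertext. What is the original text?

CIIUVF

I(8): 8−6=2 → C
O(14): 14−6=8 → I
O(14): 14−6=8 → I
A(0): 0−6=-6≡20 → U
B(1): 1−6=-5≡21 → V
L(11): 11−6=5 → F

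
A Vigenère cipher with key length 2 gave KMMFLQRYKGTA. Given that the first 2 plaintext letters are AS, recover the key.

KU

Subtract each crib letter from the matching ciphertext letter (mod 26):
K(10)−A(0)=10 → K
M(12)−S(18)=-6≡20 → U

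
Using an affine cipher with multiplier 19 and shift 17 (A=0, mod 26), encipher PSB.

P(15): 19·15+17=302≡16 → Q
S(18): 19·18+17=359≡21 → V
B(1): 19·1+17=36≡10 → K

QVK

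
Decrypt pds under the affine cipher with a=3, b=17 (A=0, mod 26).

iej

The inverse of 3 mod 26 is 9, since 3·9=27≡1. Apply D(y)=9·(y−17) mod 26:
p(15): 9·(15−17)=-18≡8 → i
d(3): 9·(3−17)=-126≡4 → e
s(18): 9·(18−17)=9 → j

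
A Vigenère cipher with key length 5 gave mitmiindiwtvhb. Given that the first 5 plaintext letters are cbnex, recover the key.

khgil

Subtract each crib letter from the matching ciphertext letter (mod 26):
m(12)−c(2)=10 → k
i(8)−b(1)=7 → h
t(19)−n(13)=6 → g
m(12)−e(4)=8 → i
i(8)−x(23)=-15≡11 → l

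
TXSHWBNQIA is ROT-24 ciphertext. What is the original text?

VZUJYDPSKC

T(19): 19−24=-5≡21 → V
X(23): 23−24=-1≡25 → Z
S(18): 18−24=-6≡20 → U
H(7): 7−24=-17≡9 → J
W(22): 22−24=-2≡24 → Y
B(1): 1−24=-23≡3 → D
N(13): 13−24=-11≡15 → P
Q(16): 16−24=-8≡18 → S
I(8): 8−24=-16≡10 → K
A(0): 0−24=-24≡2 → C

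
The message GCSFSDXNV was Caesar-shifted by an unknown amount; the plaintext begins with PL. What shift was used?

17

From the crib: G(6)−P(15)=-9≡17, so the shift is 17.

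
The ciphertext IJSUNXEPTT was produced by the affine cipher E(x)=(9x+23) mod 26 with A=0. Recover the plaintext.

HKLRWAVCOO

The inverse of 9 mod 26 is 3, since 9·3=27≡1. Apply D(y)=3·(y−23) mod 26:
I(8): 3·(8−23)=-45≡7 → H
J(9): 3·(9−23)=-42≡10 → K
S(18): 3·(18−23)=-15≡11 → L
U(20): 3·(20−23)=-9≡17 → R
N(13): 3·(13−23)=-30≡22 → W
X(23): 3·(23−23)=0 → A
E(4): 3·(4−23)=-57≡21 → V
P(15): 3·(15−23)=-24≡2 → C
T(19): 3·(19−23)=-12≡14 → O
T(19): 3·(19−23)=-12≡14 → O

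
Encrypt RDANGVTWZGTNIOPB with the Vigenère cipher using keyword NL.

EONYTGGHMRGYVZCM

Repeat the key across the message: NLNLNLNLNLNLNLNL
R(17)+N(13): 30≡4 → E
D(3)+L(11): 14 → O
A(0)+N(13): 13 → N
N(13)+L(11): 24 → Y
G(6)+N(13): 19 → T
V(21)+L(11): 32≡6 → G
T(19)+N(13): 32≡6 → G
W(22)+L(11): 33≡7 → H
Z(25)+N(13): 38≡12 → M
G(6)+L(11): 17 → R
T(19)+N(13): 32≡6 → G
N(13)+L(11): 24 → Y
I(8)+N(13): 21 → V
O(14)+L(11): 25 → Z
P(15)+N(13): 28≡2 → C
B(1)+L(11): 12 → M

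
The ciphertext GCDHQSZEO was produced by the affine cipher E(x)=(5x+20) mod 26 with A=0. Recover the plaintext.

The inverse of 5 mod 26 is 21, since 5·21=105≡1. Apply D(y)=21·(y−20) mod 26:
G(6): 21·(6−20)=-294≡18 → S
C(2): 21·(2−20)=-378≡12 → M
D(3): 21·(3−20)=-357≡7 → H
H(7): 21·(7−20)=-273≡13 → N
Q(16): 21·(16−20)=-84≡20 → U
S(18): 21·(18−20)=-42≡10 → K
Z(25): 21·(25−20)=105≡1 → B
E(4): 21·(4−20)=-336≡2 → C
O(14): 21·(14−20)=-126≡4 → E

SMHNUKBCE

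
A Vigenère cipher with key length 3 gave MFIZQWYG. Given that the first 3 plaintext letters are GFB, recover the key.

GAH

Subtract each crib letter from the matching ciphertext letter (mod 26):
M(12)−G(6)=6 → G
F(5)−F(5)=0 → A
I(8)−B(1)=7 → H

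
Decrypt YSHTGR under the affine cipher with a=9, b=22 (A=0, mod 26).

The inverse of 9 mod 26 is 3, since 9·3=27≡1. Apply D(y)=3·(y−22) mod 26:
Y(24): 3·(24−22)=6 → G
S(18): 3·(18−22)=-12≡14 → O
H(7): 3·(7−22)=-45≡7 → H
T(19): 3·(19−22)=-9≡17 → R
G(6): 3·(6−22)=-48≡4 → E
R(17): 3·(17−22)=-15≡11 → L

GOHREL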